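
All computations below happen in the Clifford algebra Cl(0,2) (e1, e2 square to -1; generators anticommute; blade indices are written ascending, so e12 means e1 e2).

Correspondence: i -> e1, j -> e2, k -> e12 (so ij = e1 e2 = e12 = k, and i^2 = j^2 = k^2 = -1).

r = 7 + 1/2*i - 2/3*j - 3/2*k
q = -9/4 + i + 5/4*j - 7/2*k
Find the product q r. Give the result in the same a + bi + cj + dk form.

In blades: q = -9/4 + e1 + 5/4*e2 - 7/2*e12, r = 7 + 1/2*e1 - 2/3*e2 - 3/2*e12.
Distribute q over r term by term (generator squares from the signature, products reordered to ascending indices): (-9/4)*r = -63/4 - 9/8*e1 + 3/2*e2 + 27/8*e12; (e1)*r = -1/2 + 7*e1 + 3/2*e2 - 2/3*e12; (5/4*e2)*r = 5/6 - 15/8*e1 + 35/4*e2 - 5/8*e12; (-7/2*e12)*r = -21/4 - 7/3*e1 - 7/4*e2 - 49/2*e12.
Sum: -62/3 + 5/3*e1 + 10*e2 - 269/12*e12; translating back through the correspondence:
Answer: -62/3 + 5/3*i + 10j - 269/12*k


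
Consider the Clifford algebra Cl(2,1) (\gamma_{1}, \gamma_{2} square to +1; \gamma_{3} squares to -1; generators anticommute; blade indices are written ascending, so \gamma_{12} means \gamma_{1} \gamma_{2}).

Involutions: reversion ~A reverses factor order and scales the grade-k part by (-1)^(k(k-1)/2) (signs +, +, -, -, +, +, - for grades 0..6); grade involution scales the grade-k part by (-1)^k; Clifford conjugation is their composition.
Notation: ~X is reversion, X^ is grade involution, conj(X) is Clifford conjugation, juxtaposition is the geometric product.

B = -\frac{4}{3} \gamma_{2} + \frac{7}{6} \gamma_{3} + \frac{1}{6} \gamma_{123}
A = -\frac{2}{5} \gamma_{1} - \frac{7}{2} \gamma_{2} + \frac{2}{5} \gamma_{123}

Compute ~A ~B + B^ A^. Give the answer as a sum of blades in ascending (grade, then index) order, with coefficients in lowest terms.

first term: \frac{71}{15} + \gamma_{12} - \frac{19}{12} \gamma_{13} - \frac{241}{60} \gamma_{23}
second term: \frac{71}{15} - \gamma_{12} + \frac{19}{12} \gamma_{13} + \frac{241}{60} \gamma_{23}
Answer: \frac{142}{15}


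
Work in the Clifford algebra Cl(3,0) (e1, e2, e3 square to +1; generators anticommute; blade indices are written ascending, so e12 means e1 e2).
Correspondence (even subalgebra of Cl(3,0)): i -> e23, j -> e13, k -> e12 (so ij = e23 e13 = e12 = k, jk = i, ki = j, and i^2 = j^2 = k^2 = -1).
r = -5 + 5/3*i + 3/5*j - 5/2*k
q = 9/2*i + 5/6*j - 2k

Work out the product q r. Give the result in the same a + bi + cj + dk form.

In blades: q = -2*e12 + 5/6*e13 + 9/2*e23, r = -5 - 5/2*e12 + 3/5*e13 + 5/3*e23.
Distribute q over r term by term (generator squares from the signature, products reordered to ascending indices): (-2*e12)*r = -5 + 10*e12 - 10/3*e13 + 6/5*e23; (5/6*e13)*r = -1/2 - 25/18*e12 - 25/6*e13 - 25/12*e23; (9/2*e23)*r = -15/2 + 27/10*e12 + 45/4*e13 - 45/2*e23.
Sum: -13 + 509/45*e12 + 15/4*e13 - 1403/60*e23; translating back through the correspondence:
Answer: -13 - 1403/60*i + 15/4*j + 509/45*k


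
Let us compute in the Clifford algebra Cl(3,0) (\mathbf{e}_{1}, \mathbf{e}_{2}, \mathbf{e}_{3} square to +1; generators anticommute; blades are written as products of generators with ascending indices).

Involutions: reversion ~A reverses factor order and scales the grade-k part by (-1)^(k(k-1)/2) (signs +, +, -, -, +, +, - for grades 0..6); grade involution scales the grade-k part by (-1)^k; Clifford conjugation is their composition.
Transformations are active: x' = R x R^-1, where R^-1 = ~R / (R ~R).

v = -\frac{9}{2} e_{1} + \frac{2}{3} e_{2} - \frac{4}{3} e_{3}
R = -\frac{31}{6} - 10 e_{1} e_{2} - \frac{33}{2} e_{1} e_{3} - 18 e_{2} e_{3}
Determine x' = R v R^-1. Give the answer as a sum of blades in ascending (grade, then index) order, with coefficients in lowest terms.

~R = -\frac{31}{6} + 10 e_{1} e_{2} + \frac{33}{2} e_{1} e_{3} + 18 e_{2} e_{3}, and R ~R = \frac{13013}{18}, so R^-1 = ~R / (\frac{13013}{18}).
R v = \frac{463}{12} e_{1} - \frac{220}{9} e_{2} - \frac{1993}{36} e_{3} + \frac{316}{3} e_{1} e_{2} e_{3}
Answer: -\frac{118}{91} e_{1} + \frac{1226}{273} e_{2} - \frac{431}{546} e_{3}


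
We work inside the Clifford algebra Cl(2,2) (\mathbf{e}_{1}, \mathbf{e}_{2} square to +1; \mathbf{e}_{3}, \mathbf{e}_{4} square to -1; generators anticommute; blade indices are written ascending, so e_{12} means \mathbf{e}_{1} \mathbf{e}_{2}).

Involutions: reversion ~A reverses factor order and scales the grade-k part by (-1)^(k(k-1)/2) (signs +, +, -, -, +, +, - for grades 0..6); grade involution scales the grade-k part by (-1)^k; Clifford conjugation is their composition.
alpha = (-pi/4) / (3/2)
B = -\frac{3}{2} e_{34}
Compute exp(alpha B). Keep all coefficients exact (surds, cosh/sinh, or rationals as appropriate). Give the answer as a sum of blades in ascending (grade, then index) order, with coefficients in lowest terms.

B^2 = (-\frac{3}{2})^2*(e_{34})^2 = \frac{9}{4}*(-1) = -\frac{9}{4} (a basis 2-blade squares to minus the product of its generators' squares).
B^2 = -\frac{9}{4} — the negative square puts this in the circular regime; l = \frac{3}{2}, alpha*l = - \frac{\pi}{4}, so exp(alpha B) = cos(- \frac{\pi}{4}) + (sin(- \frac{\pi}{4})/(\frac{3}{2}))*B = \frac{\sqrt{2}}{2} + (- \frac{\sqrt{2}}{3})*B.
Answer: \frac{\sqrt{2}}{2} + \frac{\sqrt{2}}{2} e_{34}


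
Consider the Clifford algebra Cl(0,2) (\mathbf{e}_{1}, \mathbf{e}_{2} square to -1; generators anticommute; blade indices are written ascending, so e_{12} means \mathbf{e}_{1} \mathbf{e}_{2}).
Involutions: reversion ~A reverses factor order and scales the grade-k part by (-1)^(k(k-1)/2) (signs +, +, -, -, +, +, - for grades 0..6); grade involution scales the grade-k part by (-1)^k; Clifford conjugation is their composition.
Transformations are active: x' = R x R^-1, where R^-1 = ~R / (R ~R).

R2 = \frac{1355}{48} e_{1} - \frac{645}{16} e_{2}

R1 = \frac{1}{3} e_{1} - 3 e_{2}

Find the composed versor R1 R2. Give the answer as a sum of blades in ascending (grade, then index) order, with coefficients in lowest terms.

Distribute over the terms of R1 (each basis-blade product reordered to ascending indices, repeated generators contracted through their squares):
(\frac{1}{3} e_{1}) R2 = -\frac{1355}{144} - \frac{215}{16} e_{12}
(-3 e_{2}) R2 = -\frac{1935}{16} + \frac{1355}{16} e_{12}
Summing the partial products and collecting blades:
Answer: -\frac{9385}{72} + \frac{285}{4} e_{12}


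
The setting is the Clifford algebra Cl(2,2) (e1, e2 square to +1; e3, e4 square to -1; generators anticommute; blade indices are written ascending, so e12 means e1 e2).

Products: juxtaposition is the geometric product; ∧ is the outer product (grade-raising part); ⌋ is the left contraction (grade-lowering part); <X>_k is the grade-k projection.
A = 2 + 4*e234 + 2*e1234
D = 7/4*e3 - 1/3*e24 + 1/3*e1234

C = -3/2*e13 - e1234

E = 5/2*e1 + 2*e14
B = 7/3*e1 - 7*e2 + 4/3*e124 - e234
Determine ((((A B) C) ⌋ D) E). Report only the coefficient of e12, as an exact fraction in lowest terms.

step 1: 4 + 20/3*e1 - 14*e2 + 8/3*e3 + 16/3*e13 - 28*e34 + 8/3*e124 - 14*e134 - 20/3*e234 - 28/3*e1234
step 2: 4/3 + 8/3*e1 - 14*e2 - 22/3*e3 + 21*e4 - 28*e12 - 6*e13 + 42*e14 - 26/3*e24 - 21*e123 - 22/3*e124 - 14*e134 - 8/3*e234 - 4*e1234
step 3: 259/18 - 8/9*e1 - 7/3*e2 + 43/9*e3 - 7/3*e4 + 26/9*e13 + 14*e23 + 14/9*e24 + 28/3*e34 + 7*e123 + 22/9*e124 + 14/3*e134 + 8/9*e234 + 4/9*e1234
step 4: -20/9 + 1127/36*e1 - 44/9*e2 - 149/9*e3 - 16/9*e4 + 49/18*e12 - 551/18*e13 + 623/18*e14 + 331/18*e23 + 55/9*e24 + 53/9*e34 + 331/9*e123 + 77/9*e124 + 124/9*e134 + 116/9*e234 + 232/9*e1234
Answer: 49/18


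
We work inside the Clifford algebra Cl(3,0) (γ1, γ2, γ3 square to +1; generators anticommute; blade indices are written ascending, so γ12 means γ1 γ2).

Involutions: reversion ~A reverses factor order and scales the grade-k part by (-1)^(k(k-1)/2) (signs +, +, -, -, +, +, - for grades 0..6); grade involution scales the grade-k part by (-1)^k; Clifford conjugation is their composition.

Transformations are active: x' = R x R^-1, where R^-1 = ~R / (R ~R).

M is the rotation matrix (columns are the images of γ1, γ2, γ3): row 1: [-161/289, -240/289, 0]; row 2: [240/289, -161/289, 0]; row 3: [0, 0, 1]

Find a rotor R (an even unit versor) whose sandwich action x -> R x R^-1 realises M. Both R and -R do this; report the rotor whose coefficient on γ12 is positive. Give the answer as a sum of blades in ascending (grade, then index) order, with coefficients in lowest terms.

Method: write R = a + b12*γ12 + b13*γ13 + b23*γ23 with a^2 + b12^2 + b13^2 + b23^2 = 1 (so R^-1 = ~R). Expanding the columns R e_j ~R gives tr M = 4a^2 - 1 and, from the antisymmetric part, M21 - M12 = -4a*b12, M13 - M31 = 4a*b13, M32 - M23 = -4a*b23.
Here tr M = -33/289, so a^2 = (1 + tr M)/4 = 64/289 and a = ±8/17. Taking a = 8/17: M21 - M12 = 480/289, M13 - M31 = 0, M32 - M23 = 0, giving b12 = -15/17, b13 = 0, b23 = 0, i.e. R = 8/17 - 15/17*γ12.
Its γ12 coefficient is negative, so report the other preimage -R.
Answer: -8/17 + 15/17*γ12. Why the constraint matters: R and -R act identically through the sandwich — M has trace -33/289 either way — so only the sign condition on γ12 picks one of the two preimages.


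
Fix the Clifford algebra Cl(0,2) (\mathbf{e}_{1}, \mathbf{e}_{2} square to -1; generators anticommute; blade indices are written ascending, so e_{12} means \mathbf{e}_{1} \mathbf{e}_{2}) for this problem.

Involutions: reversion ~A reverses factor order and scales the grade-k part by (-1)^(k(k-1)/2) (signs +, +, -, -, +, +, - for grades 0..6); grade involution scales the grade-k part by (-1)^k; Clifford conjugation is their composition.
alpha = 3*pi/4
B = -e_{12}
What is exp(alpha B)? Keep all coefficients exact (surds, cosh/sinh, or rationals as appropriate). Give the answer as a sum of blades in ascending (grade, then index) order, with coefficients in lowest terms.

B^2 = (-1)^2*(e_{12})^2 = 1*(-1) = -1 (a basis 2-blade squares to minus the product of its generators' squares).
B^2 = -1 — since the square is negative, the closed form is circular: l = 1, alpha*l = \frac{3 \pi}{4}, so exp(alpha B) = cos(\frac{3 \pi}{4}) + (sin(\frac{3 \pi}{4})/1)*B = - \frac{\sqrt{2}}{2} + (\frac{\sqrt{2}}{2})*B.
Answer: - \frac{\sqrt{2}}{2} - \frac{\sqrt{2}}{2} e_{12}


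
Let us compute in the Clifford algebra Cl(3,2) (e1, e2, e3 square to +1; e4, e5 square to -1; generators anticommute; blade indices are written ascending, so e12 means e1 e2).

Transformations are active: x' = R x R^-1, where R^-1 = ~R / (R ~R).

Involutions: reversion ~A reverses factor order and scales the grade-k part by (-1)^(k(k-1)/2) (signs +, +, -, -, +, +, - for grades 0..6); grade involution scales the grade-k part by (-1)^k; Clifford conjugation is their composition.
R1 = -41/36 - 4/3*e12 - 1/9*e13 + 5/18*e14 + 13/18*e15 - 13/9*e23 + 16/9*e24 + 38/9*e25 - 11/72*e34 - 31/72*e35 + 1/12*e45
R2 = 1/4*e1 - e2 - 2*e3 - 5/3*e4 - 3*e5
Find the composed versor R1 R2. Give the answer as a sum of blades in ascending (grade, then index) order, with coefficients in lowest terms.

Distribute over the terms of R2 (each basis-blade product reordered to ascending indices, repeated generators contracted through their squares):
R1 (1/4*e1) = -41/144*e1 + 1/3*e2 + 1/36*e3 - 5/72*e4 - 13/72*e5 - 13/36*e123 + 4/9*e124 + 19/18*e125 - 11/288*e134 - 31/288*e135 + 1/48*e145
R1 (-e2) = 4/3*e1 + 41/36*e2 - 13/9*e3 + 16/9*e4 + 38/9*e5 - 1/9*e123 + 5/18*e124 + 13/18*e125 + 11/72*e234 + 31/72*e235 - 1/12*e245
R1 (-2*e3) = 2/9*e1 + 26/9*e2 + 41/18*e3 - 11/36*e4 - 31/36*e5 + 8/3*e123 + 5/9*e134 + 13/9*e135 + 32/9*e234 + 76/9*e235 - 1/6*e345
R1 (-5/3*e4) = 25/54*e1 + 80/27*e2 - 55/216*e3 + 205/108*e4 - 5/36*e5 + 20/9*e124 + 5/27*e134 + 65/54*e145 + 65/27*e234 + 190/27*e245 - 155/216*e345
R1 (-3*e5) = 13/6*e1 + 38/3*e2 - 31/24*e3 + 1/4*e4 + 41/12*e5 + 4*e125 + 1/3*e135 - 5/6*e145 + 13/3*e235 - 16/3*e245 + 11/24*e345
Summing the partial products and collecting blades:
Answer: 1685/432*e1 + 2159/108*e2 - 37/54*e3 + 767/216*e4 + 155/24*e5 + 79/36*e123 + 53/18*e124 + 52/9*e125 + 607/864*e134 + 481/288*e135 + 169/432*e145 + 1321/216*e234 + 317/24*e235 + 175/108*e245 - 23/54*e345


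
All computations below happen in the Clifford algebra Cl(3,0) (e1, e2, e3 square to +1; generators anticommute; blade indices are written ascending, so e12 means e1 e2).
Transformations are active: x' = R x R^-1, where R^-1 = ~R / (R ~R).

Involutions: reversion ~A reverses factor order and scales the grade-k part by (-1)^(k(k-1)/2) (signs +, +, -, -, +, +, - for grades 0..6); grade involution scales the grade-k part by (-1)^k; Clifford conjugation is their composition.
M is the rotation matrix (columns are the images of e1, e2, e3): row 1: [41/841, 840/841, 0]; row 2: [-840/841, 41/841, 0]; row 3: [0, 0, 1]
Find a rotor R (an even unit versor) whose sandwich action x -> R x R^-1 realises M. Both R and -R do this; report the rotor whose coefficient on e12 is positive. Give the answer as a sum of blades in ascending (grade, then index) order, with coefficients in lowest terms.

Method: write R = a + b12*e12 + b13*e13 + b23*e23 with a^2 + b12^2 + b13^2 + b23^2 = 1 (so R^-1 = ~R). Expanding the columns R e_j ~R gives tr M = 4a^2 - 1 and, from the antisymmetric part, M21 - M12 = -4a*b12, M13 - M31 = 4a*b13, M32 - M23 = -4a*b23.
Here tr M = 923/841, so a^2 = (1 + tr M)/4 = 441/841 and a = ±21/29. Taking a = 21/29: M21 - M12 = -1680/841, M13 - M31 = 0, M32 - M23 = 0, giving b12 = 20/29, b13 = 0, b23 = 0, i.e. R = 21/29 + 20/29*e12.
Its e12 coefficient is already positive.
Answer: 21/29 + 20/29*e12. Recall the cover is two-to-one: with M of trace 923/841, both preimages act alike, and the stated e12 sign chooses the sheet.


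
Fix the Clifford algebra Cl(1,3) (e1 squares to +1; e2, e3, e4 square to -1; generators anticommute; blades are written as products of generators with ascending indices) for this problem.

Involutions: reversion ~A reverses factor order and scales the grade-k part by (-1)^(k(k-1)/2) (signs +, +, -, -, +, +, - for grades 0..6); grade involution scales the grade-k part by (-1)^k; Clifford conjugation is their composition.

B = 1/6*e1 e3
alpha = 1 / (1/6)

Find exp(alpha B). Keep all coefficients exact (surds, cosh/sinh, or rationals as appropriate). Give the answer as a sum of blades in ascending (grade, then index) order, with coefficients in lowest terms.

B^2 = (1/6)^2*(e1 e3)^2 = 1/36*(+1) = 1/36 (a basis 2-blade squares to minus the product of its generators' squares).
B^2 = 1/36 — hyperbolic case — the even/odd split gives cosh and sinh: l = 1/6, alpha*l = 1, so exp(alpha B) = cosh(1) + (sinh(1)/(1/6))*B = cosh(1) + (6*sinh(1))*B.
Answer: cosh(1) + sinh(1)*e1 e3


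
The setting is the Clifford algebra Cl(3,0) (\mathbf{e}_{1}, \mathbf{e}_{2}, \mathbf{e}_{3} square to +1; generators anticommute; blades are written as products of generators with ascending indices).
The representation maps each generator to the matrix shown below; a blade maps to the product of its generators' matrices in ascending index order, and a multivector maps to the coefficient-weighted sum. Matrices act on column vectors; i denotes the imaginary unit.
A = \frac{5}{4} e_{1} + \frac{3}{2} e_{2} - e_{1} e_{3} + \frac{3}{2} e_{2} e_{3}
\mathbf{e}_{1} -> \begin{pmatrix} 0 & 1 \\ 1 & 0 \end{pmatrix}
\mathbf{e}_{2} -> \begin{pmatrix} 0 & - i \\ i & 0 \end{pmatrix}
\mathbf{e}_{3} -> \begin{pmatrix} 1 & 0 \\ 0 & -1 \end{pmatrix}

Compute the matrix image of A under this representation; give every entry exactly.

Bivector images (products of the table entries): rho(e_{1} e_{3}) = rho(\mathbf{e}_{1})rho(\mathbf{e}_{3}) = \begin{pmatrix} 0 & -1 \\ 1 & 0 \end{pmatrix}; rho(e_{2} e_{3}) = rho(\mathbf{e}_{2})rho(\mathbf{e}_{3}) = \begin{pmatrix} 0 & i \\ i & 0 \end{pmatrix}.
M = (\frac{5}{4})*rho(e_{1}) + (\frac{3}{2})*rho(e_{2}) + (-1)*rho(e_{1} e_{3}) + (\frac{3}{2})*rho(e_{2} e_{3}), summed entrywise:
Answer: \begin{pmatrix} 0 & \frac{9}{4} \\ \frac{1}{4} + 3 i & 0 \end{pmatrix}


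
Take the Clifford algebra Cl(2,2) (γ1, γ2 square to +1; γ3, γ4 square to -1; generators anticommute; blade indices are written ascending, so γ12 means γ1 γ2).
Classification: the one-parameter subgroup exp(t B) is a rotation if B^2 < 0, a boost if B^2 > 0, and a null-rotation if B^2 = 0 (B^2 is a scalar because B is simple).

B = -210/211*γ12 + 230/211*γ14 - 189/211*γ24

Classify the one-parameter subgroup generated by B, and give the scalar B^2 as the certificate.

B^2 term by term: the squares give (-210/211)^2*(γ12)^2 + (230/211)^2*(γ14)^2 + (-189/211)^2*(γ24)^2 = 44100/44521*(-1) + 52900/44521*(+1) + 35721/44521*(+1) = 1 (each basis 2-blade squares to minus the product of its generators' squares); cross terms between blades sharing an index anticommute and cancel. So B^2 = 1.
Answer: boost, certificate B^2 = 1. No conjugation can change B^2 = 1; the sign gives the class.


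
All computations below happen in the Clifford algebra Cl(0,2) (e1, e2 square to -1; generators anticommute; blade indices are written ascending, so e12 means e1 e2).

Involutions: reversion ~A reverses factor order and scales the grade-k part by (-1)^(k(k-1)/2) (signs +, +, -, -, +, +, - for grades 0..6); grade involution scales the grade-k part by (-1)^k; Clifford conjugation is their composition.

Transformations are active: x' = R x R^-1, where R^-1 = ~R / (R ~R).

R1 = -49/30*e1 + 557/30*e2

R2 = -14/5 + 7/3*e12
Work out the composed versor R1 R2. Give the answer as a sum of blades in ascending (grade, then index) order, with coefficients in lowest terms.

Distribute over the terms of R1 (each basis-blade product reordered to ascending indices, repeated generators contracted through their squares):
(-49/30*e1) R2 = 343/75*e1 + 343/90*e2
(557/30*e2) R2 = 3899/90*e1 - 3899/75*e2
Summing the partial products and collecting blades:
Answer: 21553/450*e1 - 21679/450*e2


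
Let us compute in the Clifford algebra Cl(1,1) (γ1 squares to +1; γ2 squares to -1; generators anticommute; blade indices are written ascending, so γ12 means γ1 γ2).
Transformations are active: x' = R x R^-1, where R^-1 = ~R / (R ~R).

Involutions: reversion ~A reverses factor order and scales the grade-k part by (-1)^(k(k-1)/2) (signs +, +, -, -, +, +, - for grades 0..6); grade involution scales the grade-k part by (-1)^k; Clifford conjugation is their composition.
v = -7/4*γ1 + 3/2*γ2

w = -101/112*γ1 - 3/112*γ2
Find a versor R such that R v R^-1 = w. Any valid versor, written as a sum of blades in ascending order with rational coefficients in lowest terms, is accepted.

A norm check does it: q(v) = q(w) = 13/16, hence R = v + w = -297/112*γ1 + 165/112*γ2 realises the map — parallel part kept, (v - w)/2 negated, v carried to w.
Answer: -297/112*γ1 + 165/112*γ2


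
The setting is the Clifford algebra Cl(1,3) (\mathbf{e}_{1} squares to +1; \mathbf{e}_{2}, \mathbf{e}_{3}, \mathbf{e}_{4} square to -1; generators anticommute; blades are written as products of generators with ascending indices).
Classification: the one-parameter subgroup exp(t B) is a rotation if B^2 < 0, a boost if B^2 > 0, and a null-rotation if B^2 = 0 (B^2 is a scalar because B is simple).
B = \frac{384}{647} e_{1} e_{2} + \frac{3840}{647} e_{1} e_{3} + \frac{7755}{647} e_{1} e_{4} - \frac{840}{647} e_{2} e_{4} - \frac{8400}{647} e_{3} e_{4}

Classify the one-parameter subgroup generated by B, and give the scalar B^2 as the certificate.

B^2 term by term: the squares give (\frac{384}{647})^2*(e_{1} e_{2})^2 + (\frac{3840}{647})^2*(e_{1} e_{3})^2 + (\frac{7755}{647})^2*(e_{1} e_{4})^2 + (-\frac{840}{647})^2*(e_{2} e_{4})^2 + (-\frac{8400}{647})^2*(e_{3} e_{4})^2 = \frac{147456}{418609}*(+1) + \frac{14745600}{418609}*(+1) + \frac{60140025}{418609}*(+1) + \frac{705600}{418609}*(-1) + \frac{70560000}{418609}*(-1) = 9 (each basis 2-blade squares to minus the product of its generators' squares); cross terms between blades sharing an index anticommute and cancel; the commuting (index-disjoint) pairs give grade-4 terms 2*c*c'*(blade product), which cancel blade by blade — e_{1} e_{2} e_{3} e_{4}: -\frac{6451200}{418609} + \frac{6451200}{418609} = 0 — confirming B is simple. So B^2 = 9.
Answer: boost, certificate B^2 = 9. Key observation: B^2 = 9 is a conjugation invariant, so its sign decides the class regardless of the surface form of B.


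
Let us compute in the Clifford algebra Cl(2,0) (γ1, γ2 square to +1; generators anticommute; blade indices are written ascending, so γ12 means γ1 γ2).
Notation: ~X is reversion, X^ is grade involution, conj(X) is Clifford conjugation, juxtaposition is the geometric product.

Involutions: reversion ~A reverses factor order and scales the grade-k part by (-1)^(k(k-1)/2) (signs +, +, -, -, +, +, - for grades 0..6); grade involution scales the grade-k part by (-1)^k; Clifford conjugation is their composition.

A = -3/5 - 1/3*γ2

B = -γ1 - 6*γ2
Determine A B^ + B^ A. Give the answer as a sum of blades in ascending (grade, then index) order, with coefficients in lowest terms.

first term: -2 - 3/5*γ1 - 18/5*γ2 + 1/3*γ12
second term: -2 - 3/5*γ1 - 18/5*γ2 - 1/3*γ12
Answer: -4 - 6/5*γ1 - 36/5*γ2


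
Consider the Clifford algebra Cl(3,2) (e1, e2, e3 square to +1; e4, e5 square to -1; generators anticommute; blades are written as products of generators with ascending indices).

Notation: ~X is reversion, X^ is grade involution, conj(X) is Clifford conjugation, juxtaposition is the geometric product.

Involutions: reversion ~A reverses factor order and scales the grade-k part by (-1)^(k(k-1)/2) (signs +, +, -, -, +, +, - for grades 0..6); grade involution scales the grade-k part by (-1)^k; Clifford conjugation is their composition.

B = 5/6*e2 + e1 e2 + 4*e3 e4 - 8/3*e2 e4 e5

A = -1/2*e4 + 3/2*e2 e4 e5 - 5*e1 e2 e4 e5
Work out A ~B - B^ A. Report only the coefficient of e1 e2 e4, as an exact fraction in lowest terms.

first term: -4 + 40/3*e1 + 2*e3 + 5/12*e2 e4 - 4/3*e2 e5 - 15/4*e4 e5 + 1/2*e1 e2 e4 - 8/3*e1 e4 e5 - 6*e2 e3 e5 + 20*e1 e2 e3 e5
second term: -4 - 40/3*e1 + 2*e3 + 5/12*e2 e4 - 4/3*e2 e5 + 15/4*e4 e5 - 1/2*e1 e2 e4 - 8/3*e1 e4 e5 - 6*e2 e3 e5 + 20*e1 e2 e3 e5
Answer: 1


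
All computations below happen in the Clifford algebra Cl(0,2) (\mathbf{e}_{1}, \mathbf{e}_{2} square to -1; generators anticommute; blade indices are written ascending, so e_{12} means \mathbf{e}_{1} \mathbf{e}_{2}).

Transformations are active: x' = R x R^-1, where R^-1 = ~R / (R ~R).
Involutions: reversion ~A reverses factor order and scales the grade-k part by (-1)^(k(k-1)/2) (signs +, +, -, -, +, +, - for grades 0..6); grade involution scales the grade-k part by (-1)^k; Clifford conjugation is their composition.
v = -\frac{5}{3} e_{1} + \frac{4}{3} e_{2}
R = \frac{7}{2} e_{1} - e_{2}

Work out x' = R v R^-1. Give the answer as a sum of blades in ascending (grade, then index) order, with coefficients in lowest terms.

~R = \frac{7}{2} e_{1} - e_{2}, and R ~R = -\frac{53}{4}, so R^-1 = ~R / (-\frac{53}{4}).
R v = \frac{43}{6} + 3 e_{12}
Answer: -\frac{337}{159} e_{1} - \frac{40}{159} e_{2}


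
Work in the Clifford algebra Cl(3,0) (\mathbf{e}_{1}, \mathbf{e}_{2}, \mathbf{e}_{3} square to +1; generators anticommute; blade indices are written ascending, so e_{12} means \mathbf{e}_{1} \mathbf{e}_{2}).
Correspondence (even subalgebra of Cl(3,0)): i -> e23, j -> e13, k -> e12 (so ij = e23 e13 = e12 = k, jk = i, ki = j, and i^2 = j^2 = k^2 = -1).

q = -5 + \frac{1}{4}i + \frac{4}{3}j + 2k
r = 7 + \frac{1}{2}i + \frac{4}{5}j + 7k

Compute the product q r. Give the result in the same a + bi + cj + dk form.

In blades: q = -5 + 2 e_{12} + \frac{4}{3} e_{13} + \frac{1}{4} e_{23}, r = 7 + 7 e_{12} + \frac{4}{5} e_{13} + \frac{1}{2} e_{23}.
Distribute q over r term by term (generator squares from the signature, products reordered to ascending indices): (-5)*r = -35 - 35 e_{12} - 4 e_{13} - \frac{5}{2} e_{23}; (2 e_{12})*r = -14 + 14 e_{12} + e_{13} - \frac{8}{5} e_{23}; (\frac{4}{3} e_{13})*r = -\frac{16}{15} - \frac{2}{3} e_{12} + \frac{28}{3} e_{13} + \frac{28}{3} e_{23}; (\frac{1}{4} e_{23})*r = -\frac{1}{8} + \frac{1}{5} e_{12} - \frac{7}{4} e_{13} + \frac{7}{4} e_{23}.
Sum: -\frac{6023}{120} - \frac{322}{15} e_{12} + \frac{55}{12} e_{13} + \frac{419}{60} e_{23}; translating back through the correspondence:
Answer: -\frac{6023}{120} + \frac{419}{60}i + \frac{55}{12}j - \frac{322}{15}k


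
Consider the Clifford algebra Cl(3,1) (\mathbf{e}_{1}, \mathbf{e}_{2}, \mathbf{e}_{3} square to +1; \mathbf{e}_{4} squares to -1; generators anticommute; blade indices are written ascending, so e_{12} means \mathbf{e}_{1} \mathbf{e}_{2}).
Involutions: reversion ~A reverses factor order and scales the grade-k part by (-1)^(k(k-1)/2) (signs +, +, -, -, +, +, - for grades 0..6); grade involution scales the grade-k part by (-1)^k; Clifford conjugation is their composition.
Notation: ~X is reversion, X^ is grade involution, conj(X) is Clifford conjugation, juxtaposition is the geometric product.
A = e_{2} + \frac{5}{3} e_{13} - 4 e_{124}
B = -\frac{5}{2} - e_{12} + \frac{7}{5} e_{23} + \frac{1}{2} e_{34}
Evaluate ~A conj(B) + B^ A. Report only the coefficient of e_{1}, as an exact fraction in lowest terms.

first term: -e_{1} - \frac{5}{2} e_{2} - \frac{7}{5} e_{3} - 4 e_{4} - \frac{7}{3} e_{12} + \frac{25}{6} e_{13} + \frac{5}{6} e_{14} - \frac{5}{3} e_{23} - 2 e_{123} - 10 e_{124} - \frac{28}{5} e_{134} - \frac{1}{2} e_{234}
second term: -e_{1} - \frac{5}{2} e_{2} - \frac{7}{5} e_{3} - 4 e_{4} + \frac{7}{3} e_{12} - \frac{25}{6} e_{13} - \frac{5}{6} e_{14} + \frac{5}{3} e_{23} + 2 e_{123} + 10 e_{124} + \frac{28}{5} e_{134} + \frac{1}{2} e_{234}
Answer: -2


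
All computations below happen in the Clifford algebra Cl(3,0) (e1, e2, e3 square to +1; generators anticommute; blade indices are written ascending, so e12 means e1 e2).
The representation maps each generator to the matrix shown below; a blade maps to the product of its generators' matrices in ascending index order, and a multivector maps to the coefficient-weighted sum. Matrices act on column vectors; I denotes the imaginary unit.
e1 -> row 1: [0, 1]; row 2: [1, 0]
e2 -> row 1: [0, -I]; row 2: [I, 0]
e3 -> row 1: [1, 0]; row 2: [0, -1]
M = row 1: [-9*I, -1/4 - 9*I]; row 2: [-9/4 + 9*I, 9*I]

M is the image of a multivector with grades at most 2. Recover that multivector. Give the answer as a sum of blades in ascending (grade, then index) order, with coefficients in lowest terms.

Method: 1, rho(e1), rho(e2), rho(e3) form a trace-orthogonal basis of the 2x2 complex matrices (tr(X Y) = 2 if X = Y, else 0), so M = m0*1 + m1*rho(e1) + m2*rho(e2) + m3*rho(e3) with m0 = tr(M)/2 = 0, m1 = tr(M rho(e1))/2 = -5/4, m2 = tr(M rho(e2))/2 = 9 + I, m3 = tr(M rho(e3))/2 = -9*I.
Multiplying table entries, the bivector images are rho(e12) = I*rho(e3), rho(e13) = -I*rho(e2), rho(e23) = I*rho(e1); with real blade coefficients the real parts of m0..m3 are the coefficients of 1, e1, e2, e3 and the imaginary parts give the bivectors (e23: Im m1, e13: -Im m2, e12: Im m3).
Answer: -5/4*e1 + 9*e2 - 9*e12 - e13


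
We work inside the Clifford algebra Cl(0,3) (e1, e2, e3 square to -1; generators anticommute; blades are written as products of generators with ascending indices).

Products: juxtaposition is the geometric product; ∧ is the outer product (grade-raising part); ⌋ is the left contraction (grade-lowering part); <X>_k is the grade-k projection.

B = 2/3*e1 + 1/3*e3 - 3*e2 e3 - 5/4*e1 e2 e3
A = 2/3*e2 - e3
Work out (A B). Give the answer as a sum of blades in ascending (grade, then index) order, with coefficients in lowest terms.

step 1: 1/3 + 3*e2 + 2*e3 - 61/36*e1 e2 - 1/6*e1 e3 + 2/9*e2 e3
Answer: 1/3 + 3*e2 + 2*e3 - 61/36*e1 e2 - 1/6*e1 e3 + 2/9*e2 e3


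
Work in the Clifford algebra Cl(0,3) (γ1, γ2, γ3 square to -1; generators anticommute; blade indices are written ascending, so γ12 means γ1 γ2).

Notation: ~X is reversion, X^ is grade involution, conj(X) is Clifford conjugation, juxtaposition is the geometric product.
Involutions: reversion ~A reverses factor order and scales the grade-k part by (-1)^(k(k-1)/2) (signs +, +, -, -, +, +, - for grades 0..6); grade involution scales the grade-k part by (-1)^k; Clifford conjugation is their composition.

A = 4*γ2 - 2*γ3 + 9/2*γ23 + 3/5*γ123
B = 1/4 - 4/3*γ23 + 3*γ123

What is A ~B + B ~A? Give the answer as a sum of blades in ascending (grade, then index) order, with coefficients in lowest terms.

first term: -39/5 + 127/10*γ1 - 5/3*γ2 - 35/6*γ3 - 6*γ12 - 12*γ13 + 9/8*γ23 + 3/20*γ123
second term: -39/5 + 127/10*γ1 - 5/3*γ2 - 35/6*γ3 + 6*γ12 + 12*γ13 - 9/8*γ23 - 3/20*γ123
Answer: -78/5 + 127/5*γ1 - 10/3*γ2 - 35/3*γ3


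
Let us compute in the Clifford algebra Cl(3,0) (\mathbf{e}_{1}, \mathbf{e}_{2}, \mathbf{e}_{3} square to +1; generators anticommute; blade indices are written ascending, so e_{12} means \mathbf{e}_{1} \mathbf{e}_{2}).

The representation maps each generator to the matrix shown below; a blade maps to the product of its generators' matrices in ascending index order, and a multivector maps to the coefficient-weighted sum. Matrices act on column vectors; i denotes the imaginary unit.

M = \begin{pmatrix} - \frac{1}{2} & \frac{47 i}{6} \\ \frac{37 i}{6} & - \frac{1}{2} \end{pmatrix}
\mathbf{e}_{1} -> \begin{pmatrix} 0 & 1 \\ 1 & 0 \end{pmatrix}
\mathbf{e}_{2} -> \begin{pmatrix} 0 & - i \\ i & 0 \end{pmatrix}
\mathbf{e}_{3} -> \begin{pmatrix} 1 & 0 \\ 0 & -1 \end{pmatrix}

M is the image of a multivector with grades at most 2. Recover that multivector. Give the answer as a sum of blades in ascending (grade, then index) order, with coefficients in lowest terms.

Method: 1, rho(e_{1}), rho(e_{2}), rho(e_{3}) form a trace-orthogonal basis of the 2x2 complex matrices (tr(X Y) = 2 if X = Y, else 0), so M = m0*1 + m1*rho(e_{1}) + m2*rho(e_{2}) + m3*rho(e_{3}) with m0 = tr(M)/2 = - \frac{1}{2}, m1 = tr(M rho(e_{1}))/2 = 7 i, m2 = tr(M rho(e_{2}))/2 = - \frac{5}{6}, m3 = tr(M rho(e_{3}))/2 = 0.
Multiplying table entries, the bivector images are rho(e_{12}) = i*rho(e_{3}), rho(e_{13}) = -i*rho(e_{2}), rho(e_{23}) = i*rho(e_{1}); with real blade coefficients the real parts of m0..m3 are the coefficients of 1, e_{1}, e_{2}, e_{3} and the imaginary parts give the bivectors (e_{23}: Im m1, e_{13}: -Im m2, e_{12}: Im m3).
Answer: -\frac{1}{2} - \frac{5}{6} e_{2} + 7 e_{23}


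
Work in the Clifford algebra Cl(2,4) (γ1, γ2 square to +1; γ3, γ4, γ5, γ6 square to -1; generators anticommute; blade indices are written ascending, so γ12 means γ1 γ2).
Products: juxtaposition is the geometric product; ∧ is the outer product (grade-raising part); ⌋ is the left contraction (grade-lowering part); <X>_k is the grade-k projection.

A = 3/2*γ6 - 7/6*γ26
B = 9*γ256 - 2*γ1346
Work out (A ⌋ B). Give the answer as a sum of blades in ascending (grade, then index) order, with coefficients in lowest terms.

step 1: 21/2*γ5 - 27/2*γ25 - 3*γ134
Answer: 21/2*γ5 - 27/2*γ25 - 3*γ134


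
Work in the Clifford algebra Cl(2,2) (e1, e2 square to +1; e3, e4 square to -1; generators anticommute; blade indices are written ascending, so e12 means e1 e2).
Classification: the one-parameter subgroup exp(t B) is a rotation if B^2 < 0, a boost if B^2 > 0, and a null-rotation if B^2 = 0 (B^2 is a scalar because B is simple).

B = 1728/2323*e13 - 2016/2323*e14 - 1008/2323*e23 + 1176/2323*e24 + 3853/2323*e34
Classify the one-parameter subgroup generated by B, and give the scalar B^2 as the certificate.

B^2 term by term: the squares give (1728/2323)^2*(e13)^2 + (-2016/2323)^2*(e14)^2 + (-1008/2323)^2*(e23)^2 + (1176/2323)^2*(e24)^2 + (3853/2323)^2*(e34)^2 = 2985984/5396329*(+1) + 4064256/5396329*(+1) + 1016064/5396329*(+1) + 1382976/5396329*(+1) + 14845609/5396329*(-1) = -1 (each basis 2-blade squares to minus the product of its generators' squares); cross terms between blades sharing an index anticommute and cancel; the commuting (index-disjoint) pairs give grade-4 terms 2*c*c'*(blade product), which cancel blade by blade — e1234: -4064256/5396329 + 4064256/5396329 = 0 — confirming B is simple. So B^2 = -1.
Answer: rotation, certificate B^2 = -1. Certificate logic: -1 is a conjugation-invariant scalar, so its sign fixes rotation versus boost versus null-rotation outright.


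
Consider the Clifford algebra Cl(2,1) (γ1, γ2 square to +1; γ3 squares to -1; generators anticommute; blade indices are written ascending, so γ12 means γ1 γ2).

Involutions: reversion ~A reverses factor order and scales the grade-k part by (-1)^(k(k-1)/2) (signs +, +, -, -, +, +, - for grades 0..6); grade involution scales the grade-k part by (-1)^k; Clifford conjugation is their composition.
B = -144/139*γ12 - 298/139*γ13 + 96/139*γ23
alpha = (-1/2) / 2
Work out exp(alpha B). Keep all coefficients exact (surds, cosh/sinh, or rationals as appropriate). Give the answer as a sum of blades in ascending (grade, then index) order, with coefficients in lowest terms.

B^2 term by term: the squares give (-144/139)^2*(γ12)^2 + (-298/139)^2*(γ13)^2 + (96/139)^2*(γ23)^2 = 20736/19321*(-1) + 88804/19321*(+1) + 9216/19321*(+1) = 4 (each basis 2-blade squares to minus the product of its generators' squares); cross terms between blades sharing an index anticommute and cancel. So B^2 = 4.
B^2 = 4 — the positive square puts this in the hyperbolic regime; l = 2, alpha*l = -1/2, so exp(alpha B) = cosh(-1/2) + (sinh(-1/2)/2)*B = cosh(1/2) + (-sinh(1/2)/2)*B.
Answer: cosh(1/2) + 72*sinh(1/2)/139*γ12 + 149*sinh(1/2)/139*γ13 - 48*sinh(1/2)/139*γ23


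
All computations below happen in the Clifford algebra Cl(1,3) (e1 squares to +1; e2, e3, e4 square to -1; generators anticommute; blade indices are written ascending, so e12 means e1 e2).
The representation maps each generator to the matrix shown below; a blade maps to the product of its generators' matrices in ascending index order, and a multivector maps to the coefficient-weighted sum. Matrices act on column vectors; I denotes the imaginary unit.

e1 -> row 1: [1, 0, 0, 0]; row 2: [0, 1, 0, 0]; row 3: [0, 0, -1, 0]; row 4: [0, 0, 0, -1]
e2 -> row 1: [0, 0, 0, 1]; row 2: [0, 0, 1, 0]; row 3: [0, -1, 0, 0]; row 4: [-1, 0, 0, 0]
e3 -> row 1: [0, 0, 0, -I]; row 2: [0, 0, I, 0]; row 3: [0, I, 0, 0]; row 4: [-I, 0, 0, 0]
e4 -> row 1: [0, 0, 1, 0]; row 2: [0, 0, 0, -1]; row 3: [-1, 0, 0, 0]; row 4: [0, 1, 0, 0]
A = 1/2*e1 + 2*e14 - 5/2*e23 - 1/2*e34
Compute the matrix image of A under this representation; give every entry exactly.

Bivector images (products of the table entries): rho(e14) = rho(e1)rho(e4) = row 1: [0, 0, 1, 0]; row 2: [0, 0, 0, -1]; row 3: [1, 0, 0, 0]; row 4: [0, -1, 0, 0]; rho(e23) = rho(e2)rho(e3) = row 1: [-I, 0, 0, 0]; row 2: [0, I, 0, 0]; row 3: [0, 0, -I, 0]; row 4: [0, 0, 0, I]; rho(e34) = rho(e3)rho(e4) = row 1: [0, -I, 0, 0]; row 2: [-I, 0, 0, 0]; row 3: [0, 0, 0, -I]; row 4: [0, 0, -I, 0].
M = (1/2)*rho(e1) + (2)*rho(e14) + (-5/2)*rho(e23) + (-1/2)*rho(e34), summed entrywise:
Answer: row 1: [1/2 + 5*I/2, I/2, 2, 0]; row 2: [I/2, 1/2 - 5*I/2, 0, -2]; row 3: [2, 0, -1/2 + 5*I/2, I/2]; row 4: [0, -2, I/2, -1/2 - 5*I/2]


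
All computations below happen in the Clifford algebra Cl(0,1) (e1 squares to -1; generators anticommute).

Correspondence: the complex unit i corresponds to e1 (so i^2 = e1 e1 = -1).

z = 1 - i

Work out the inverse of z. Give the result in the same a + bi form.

In blades: z = 1 - e1.
With qbar = 1 + e1 (scalar fixed, mapped units negated), z qbar = 2 (the sum of squared coefficients), so z^-1 = qbar / (2) = 1/2 + 1/2*e1; translating back:
Answer: 1/2 + 1/2*i


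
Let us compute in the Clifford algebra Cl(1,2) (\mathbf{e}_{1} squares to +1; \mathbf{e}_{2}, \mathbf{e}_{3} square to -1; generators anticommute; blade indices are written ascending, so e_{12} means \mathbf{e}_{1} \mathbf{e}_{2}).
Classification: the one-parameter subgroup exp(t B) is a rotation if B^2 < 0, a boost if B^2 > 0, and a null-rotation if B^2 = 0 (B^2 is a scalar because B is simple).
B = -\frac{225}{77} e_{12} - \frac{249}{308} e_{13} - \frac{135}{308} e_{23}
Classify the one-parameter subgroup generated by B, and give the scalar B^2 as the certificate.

B^2 term by term: the squares give (-\frac{225}{77})^2*(e_{12})^2 + (-\frac{249}{308})^2*(e_{13})^2 + (-\frac{135}{308})^2*(e_{23})^2 = \frac{50625}{5929}*(+1) + \frac{62001}{94864}*(+1) + \frac{18225}{94864}*(-1) = 9 (each basis 2-blade squares to minus the product of its generators' squares); cross terms between blades sharing an index anticommute and cancel. So B^2 = 9.
Answer: boost, certificate B^2 = 9. One invariant decides it: the square 9 survives every conjugation, and its sign is exactly the classification.


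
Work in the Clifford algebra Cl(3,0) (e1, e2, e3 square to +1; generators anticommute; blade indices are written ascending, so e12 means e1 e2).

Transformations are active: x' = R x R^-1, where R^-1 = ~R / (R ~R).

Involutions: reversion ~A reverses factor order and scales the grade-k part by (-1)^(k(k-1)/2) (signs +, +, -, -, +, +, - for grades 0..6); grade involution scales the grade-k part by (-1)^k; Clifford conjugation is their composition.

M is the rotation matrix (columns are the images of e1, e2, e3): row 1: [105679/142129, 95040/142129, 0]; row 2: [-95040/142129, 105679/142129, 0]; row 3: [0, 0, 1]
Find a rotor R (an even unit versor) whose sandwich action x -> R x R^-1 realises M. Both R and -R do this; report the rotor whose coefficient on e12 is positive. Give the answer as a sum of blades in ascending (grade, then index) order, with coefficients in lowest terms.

Method: write R = a + b12*e12 + b13*e13 + b23*e23 with a^2 + b12^2 + b13^2 + b23^2 = 1 (so R^-1 = ~R). Expanding the columns R e_j ~R gives tr M = 4a^2 - 1 and, from the antisymmetric part, M21 - M12 = -4a*b12, M13 - M31 = 4a*b13, M32 - M23 = -4a*b23.
Here tr M = 353487/142129, so a^2 = (1 + tr M)/4 = 123904/142129 and a = ±352/377. Taking a = 352/377: M21 - M12 = -190080/142129, M13 - M31 = 0, M32 - M23 = 0, giving b12 = 135/377, b13 = 0, b23 = 0, i.e. R = 352/377 + 135/377*e12.
Its e12 coefficient is already positive.
Answer: 352/377 + 135/377*e12. Uniqueness: Spin(3) -> SO(3) maps R and -R to the same rotation of trace 353487/142129; fixing the sign of the e12 coefficient removes the ambiguity.


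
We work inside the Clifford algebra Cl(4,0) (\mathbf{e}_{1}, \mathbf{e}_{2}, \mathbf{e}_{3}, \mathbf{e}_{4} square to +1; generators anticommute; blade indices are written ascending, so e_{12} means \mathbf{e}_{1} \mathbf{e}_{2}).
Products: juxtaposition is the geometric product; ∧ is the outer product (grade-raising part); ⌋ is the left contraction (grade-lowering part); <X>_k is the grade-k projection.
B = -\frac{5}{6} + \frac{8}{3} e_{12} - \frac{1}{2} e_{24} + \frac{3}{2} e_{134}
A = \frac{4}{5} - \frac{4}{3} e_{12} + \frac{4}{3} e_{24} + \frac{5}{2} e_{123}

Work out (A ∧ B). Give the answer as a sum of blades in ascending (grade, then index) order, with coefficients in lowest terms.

step 1: -\frac{2}{3} + \frac{146}{45} e_{12} - \frac{68}{45} e_{24} - \frac{25}{12} e_{123} + \frac{6}{5} e_{134}
Answer: -\frac{2}{3} + \frac{146}{45} e_{12} - \frac{68}{45} e_{24} - \frac{25}{12} e_{123} + \frac{6}{5} e_{134}


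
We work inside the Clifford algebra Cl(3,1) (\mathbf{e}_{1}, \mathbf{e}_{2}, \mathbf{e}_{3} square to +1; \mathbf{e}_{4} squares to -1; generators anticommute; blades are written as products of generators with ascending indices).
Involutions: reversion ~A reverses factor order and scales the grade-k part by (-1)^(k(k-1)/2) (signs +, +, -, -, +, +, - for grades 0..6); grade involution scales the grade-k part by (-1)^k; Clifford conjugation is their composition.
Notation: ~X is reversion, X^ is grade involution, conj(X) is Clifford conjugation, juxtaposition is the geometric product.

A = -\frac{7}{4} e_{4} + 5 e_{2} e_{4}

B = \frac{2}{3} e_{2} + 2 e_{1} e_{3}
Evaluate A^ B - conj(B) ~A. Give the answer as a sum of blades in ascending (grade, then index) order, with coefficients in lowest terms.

first term: -\frac{10}{3} e_{4} - \frac{7}{6} e_{2} e_{4} + \frac{7}{2} e_{1} e_{3} e_{4} - 10 e_{1} e_{2} e_{3} e_{4}
second term: \frac{10}{3} e_{4} + \frac{7}{6} e_{2} e_{4} + \frac{7}{2} e_{1} e_{3} e_{4} - 10 e_{1} e_{2} e_{3} e_{4}
Answer: -\frac{20}{3} e_{4} - \frac{7}{3} e_{2} e_{4}


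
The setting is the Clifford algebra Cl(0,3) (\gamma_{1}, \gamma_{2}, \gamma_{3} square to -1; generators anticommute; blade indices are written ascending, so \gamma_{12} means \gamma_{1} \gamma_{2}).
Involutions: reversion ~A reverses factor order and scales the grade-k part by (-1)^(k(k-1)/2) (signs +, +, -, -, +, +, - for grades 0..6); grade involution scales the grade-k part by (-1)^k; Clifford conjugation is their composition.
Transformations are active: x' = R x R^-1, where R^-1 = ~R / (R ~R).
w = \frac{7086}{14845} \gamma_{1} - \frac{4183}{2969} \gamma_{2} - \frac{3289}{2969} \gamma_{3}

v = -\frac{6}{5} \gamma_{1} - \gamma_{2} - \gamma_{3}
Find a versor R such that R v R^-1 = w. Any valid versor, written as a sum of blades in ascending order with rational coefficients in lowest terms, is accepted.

Sketch: the shared square -\frac{86}{25} makes R = v + w = -\frac{10728}{14845} \gamma_{1} - \frac{7152}{2969} \gamma_{2} - \frac{6258}{2969} \gamma_{3} the natural versor; its sandwich fixes that direction, negates (v - w)/2, and sends v to w.
Answer: -\frac{10728}{14845} \gamma_{1} - \frac{7152}{2969} \gamma_{2} - \frac{6258}{2969} \gamma_{3}
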